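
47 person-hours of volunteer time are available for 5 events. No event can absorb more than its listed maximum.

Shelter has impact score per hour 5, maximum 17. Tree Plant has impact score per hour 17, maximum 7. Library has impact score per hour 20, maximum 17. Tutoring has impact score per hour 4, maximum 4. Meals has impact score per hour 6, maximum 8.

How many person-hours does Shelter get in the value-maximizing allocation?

15

Highest impact score per hour first: Library 20 > Tree Plant 17 > Meals 6 > Shelter 5 > Tutoring 4.
Library takes 17 to reach its cap of 17 → 30 left.
Tree Plant: +7 to 7 (cap) → 23 left.
Meals takes 8 to reach its cap of 8 → 15 left.
Shelter has room for 17 but only 15 remain, so it gets 15.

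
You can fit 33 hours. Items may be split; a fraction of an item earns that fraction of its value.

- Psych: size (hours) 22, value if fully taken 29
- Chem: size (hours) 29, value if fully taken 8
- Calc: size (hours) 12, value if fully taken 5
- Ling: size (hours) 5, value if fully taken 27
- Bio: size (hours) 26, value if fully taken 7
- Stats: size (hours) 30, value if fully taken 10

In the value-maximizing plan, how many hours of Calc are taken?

Sort by value density: Ling 27/5≈5.4, Psych 29/22≈1.32, Calc 5/12≈0.417, Stats 10/30≈0.333, Chem 8/29≈0.276, Bio 7/26≈0.269.
All 5 hours of Ling fit (value 27) → 28 remain.
Psych: take in full, 22 hours for value 29 → 6 left.
Fill the last 6 hours with part of Calc: 6/12 of it earns 2.5.

6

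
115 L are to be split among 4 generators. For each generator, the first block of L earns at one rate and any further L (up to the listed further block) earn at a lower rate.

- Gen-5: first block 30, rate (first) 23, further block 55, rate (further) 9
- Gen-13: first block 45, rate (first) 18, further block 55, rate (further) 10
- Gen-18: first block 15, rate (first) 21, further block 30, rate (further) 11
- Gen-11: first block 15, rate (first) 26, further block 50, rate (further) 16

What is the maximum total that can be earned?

2365

Treat each block as its own option and order by rate: Gen-11/first 26 > Gen-5/first 23 > Gen-18/first 21 > Gen-13/first 18 > Gen-11/second 16 > Gen-18/second 11 > Gen-13/second 10 > Gen-5/second 9.
Gen-11/first (26): +15 → 100 left.
Gen-5 first at 23: fill all 30 → 70 left.
Fill Gen-18 first block (15 at 21) → 55 left.
Fill Gen-13 first block (45 at 18) → 10 left.
10 remain; put them into Gen-11 second at 16.
Total = 26×15 + 23×30 + 21×15 + 18×45 + 16×10 = 2365.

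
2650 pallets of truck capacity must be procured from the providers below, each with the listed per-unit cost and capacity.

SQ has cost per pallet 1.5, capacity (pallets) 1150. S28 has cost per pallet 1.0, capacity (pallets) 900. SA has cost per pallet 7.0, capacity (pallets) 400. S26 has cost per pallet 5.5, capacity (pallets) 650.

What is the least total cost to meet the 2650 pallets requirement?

5925

Fill from the cheapest provider first.
Take 900 from S28 at 1.0 → need 1750 more.
SQ (1.5): use full 1150 → 600 pallets to go.
S26 (5.5): take the remaining 600 → done.
SA: unused.
Cost = 900×1.0 + 1150×1.5 + 600×5.5 = 5925.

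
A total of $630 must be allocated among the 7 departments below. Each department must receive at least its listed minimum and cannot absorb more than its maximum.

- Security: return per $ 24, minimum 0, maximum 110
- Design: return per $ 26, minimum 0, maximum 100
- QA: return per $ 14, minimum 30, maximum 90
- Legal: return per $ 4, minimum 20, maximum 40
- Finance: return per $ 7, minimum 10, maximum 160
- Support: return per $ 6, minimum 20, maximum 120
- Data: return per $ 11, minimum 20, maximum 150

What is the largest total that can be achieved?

Meeting every minimum uses 0+0+30+20+10+20+20 = 100 $, leaving 530.
Highest return per $ first: Design 26 > Security 24 > QA 14 > Data 11 > Finance 7 > Support 6 > Legal 4.
Design: +100 to 100 (cap) ; 430 left.
Security: +110 to 110 (cap) ; 320 left.
QA: +60 to 90 (cap) ; 260 left.
Data: +130 to 150 (cap) ; 130 left.
Finance: +130 (room for 150) → 140. Pool exhausted.
Total = 24×110 + 26×100 + 14×90 + 4×20 + 7×140 + 6×20 + 11×150 = 9330.

9330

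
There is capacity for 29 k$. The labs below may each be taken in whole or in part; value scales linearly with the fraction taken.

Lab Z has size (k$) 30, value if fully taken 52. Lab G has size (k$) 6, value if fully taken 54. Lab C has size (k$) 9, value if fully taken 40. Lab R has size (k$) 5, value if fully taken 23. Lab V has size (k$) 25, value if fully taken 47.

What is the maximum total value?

133.92

Best value per unit of size first: Lab G 54/6≈9, Lab R 23/5≈4.6, Lab C 40/9≈4.44, Lab V 47/25≈1.88, Lab Z 52/30≈1.73.
Lab G: take in full, 6 k$ for value 54 ; 23 left.
Lab R: take in full, 5 k$ for value 23 ; 18 left.
Lab C: take in full, 9 k$ for value 40 ; 9 left.
9 k$ left: a 9/25 share of Lab V gives 47×9/25 = 16.92.
Total value = 133.92.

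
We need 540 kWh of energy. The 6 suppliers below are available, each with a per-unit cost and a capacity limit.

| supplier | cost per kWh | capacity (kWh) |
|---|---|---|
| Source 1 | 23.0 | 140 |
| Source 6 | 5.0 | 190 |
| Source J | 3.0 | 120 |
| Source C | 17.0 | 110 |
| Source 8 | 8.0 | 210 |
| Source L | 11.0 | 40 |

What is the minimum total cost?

Fill from the cheapest supplier first.
Source J (3.0): use full 120 ; 420 kWh to go.
Source 6 (5.0): use full 190 ; 230 kWh to go.
Take 210 from Source 8 at 8.0 ; need 20 more.
Take 20 from Source L at 11.0 to finish.
Source C, Source 1: unused.
Cost = 120×3.0 + 190×5.0 + 210×8.0 + 20×11.0 = 3210.

3210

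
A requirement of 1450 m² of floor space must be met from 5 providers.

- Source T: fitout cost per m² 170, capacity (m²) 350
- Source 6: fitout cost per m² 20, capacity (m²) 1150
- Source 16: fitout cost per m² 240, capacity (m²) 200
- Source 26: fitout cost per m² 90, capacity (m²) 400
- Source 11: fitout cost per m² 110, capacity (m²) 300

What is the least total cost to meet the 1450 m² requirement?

50000

Cheapest first:
Take 1150 from Source 6 at 20 → need 300 more.
Source 26 at 90: take 300 of its 400 → requirement met.
Source 11, Source T, Source 16: unused.
Cost = 1150×20 + 300×90 = 50000.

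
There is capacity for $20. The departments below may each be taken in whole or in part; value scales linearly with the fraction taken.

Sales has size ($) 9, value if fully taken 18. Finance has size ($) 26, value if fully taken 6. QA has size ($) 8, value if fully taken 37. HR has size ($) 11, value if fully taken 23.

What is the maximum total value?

Sort by value density: QA 37/8≈4.62, HR 23/11≈2.09, Sales 18/9≈2, Finance 6/26≈0.231.
All 8 $ of QA fit (value 37) — 12 remain.
HR: take in full, 11 $ for value 23 — 1 left.
Only 1 $ remain; take 1/9 of Sales for value 18×1/9 = 2.
Total value = 62.

62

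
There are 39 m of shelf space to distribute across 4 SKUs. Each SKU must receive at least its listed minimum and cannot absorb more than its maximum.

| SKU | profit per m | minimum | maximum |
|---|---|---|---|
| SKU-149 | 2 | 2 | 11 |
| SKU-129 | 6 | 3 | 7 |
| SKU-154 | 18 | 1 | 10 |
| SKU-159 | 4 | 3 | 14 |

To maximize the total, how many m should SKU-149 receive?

8

Meeting every minimum uses 2+3+1+3 = 9 m, leaving 30.
Order the SKUs by profit per m: SKU-154 18 > SKU-129 6 > SKU-159 4 > SKU-149 2.
SKU-154 takes 9 more to reach its cap of 10 — 21 left.
SKU-129: +4 to 7 (cap) — 17 left.
SKU-159 takes 11 more to reach its cap of 14 — 6 left.
Only 6 left; SKU-149 takes them to reach 8.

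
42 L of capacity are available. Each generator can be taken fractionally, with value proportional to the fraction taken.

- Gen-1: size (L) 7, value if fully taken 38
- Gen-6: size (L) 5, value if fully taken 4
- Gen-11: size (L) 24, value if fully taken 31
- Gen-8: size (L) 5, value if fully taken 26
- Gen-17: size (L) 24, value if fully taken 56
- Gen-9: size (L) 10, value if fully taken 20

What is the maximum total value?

Rank by value-to-size ratio: Gen-1 38/7≈5.43, Gen-8 26/5≈5.2, Gen-17 56/24≈2.33, Gen-9 20/10≈2, Gen-11 31/24≈1.29, Gen-6 4/5≈0.8.
Take all of Gen-1 (7 L, value 38) → 35 L left.
All 5 L of Gen-8 fit (value 26) → 30 remain.
All 24 L of Gen-17 fit (value 56) → 6 remain.
Only 6 L remain; take 6/10 of Gen-9 for value 20×6/10 = 12.
Total value = 132.

132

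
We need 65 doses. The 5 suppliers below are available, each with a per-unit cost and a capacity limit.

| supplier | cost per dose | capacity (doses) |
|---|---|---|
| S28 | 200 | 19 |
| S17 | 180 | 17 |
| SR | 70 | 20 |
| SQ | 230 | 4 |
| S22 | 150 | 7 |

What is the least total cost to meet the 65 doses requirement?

9770

Fill from the cheapest supplier first.
Take 20 from SR at 70 — need 45 more.
S22 at 150: take all 7 doses — 38 still needed.
S17 (180): use full 17 — 21 doses to go.
Take 19 from S28 at 200 — need 2 more.
SQ (230): take the remaining 2 — done.
Cost = 20×70 + 7×150 + 17×180 + 19×200 + 2×230 = 9770.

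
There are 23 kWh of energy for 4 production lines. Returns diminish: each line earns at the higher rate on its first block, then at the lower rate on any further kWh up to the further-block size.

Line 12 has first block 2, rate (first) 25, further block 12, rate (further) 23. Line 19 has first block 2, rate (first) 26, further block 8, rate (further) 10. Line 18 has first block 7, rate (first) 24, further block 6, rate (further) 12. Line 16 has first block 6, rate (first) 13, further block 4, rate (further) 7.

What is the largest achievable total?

Rank every tier by rate: Line 19/T1 26 > Line 12/T1 25 > Line 18/T1 24 > Line 12/T2 23 > Line 16/T1 13 > Line 18/T2 12 > Line 19/T2 10 > Line 16/T2 7.
Line 19/T1 (26): +2 ; 21 left.
Fill Line 12 T1 block (2 at 25) ; 19 left.
Line 18 T1 at 24: fill all 7 ; 12 left.
Line 12 T2 at 23: fill all 12 ; 0 left.
Total = 26×2 + 25×2 + 24×7 + 23×12 = 546.

546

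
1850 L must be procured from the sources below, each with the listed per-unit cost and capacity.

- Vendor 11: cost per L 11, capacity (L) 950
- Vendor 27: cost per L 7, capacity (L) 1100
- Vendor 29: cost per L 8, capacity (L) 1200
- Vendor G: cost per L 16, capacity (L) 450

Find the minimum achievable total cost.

Cheapest first:
Vendor 27 (7): use full 1100 — 750 L to go.
Vendor 29 at 8: take 750 of its 1200 — requirement met.
Vendor 11, Vendor G: unused.
Cost = 1100×7 + 750×8 = 13700.

13700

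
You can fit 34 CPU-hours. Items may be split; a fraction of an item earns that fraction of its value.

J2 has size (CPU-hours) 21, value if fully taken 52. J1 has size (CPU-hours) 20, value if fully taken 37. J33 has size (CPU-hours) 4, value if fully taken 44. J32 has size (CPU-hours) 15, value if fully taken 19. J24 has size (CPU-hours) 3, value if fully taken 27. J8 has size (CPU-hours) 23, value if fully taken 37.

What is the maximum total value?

Best value per unit of size first: J33 44/4≈11, J24 27/3≈9, J2 52/21≈2.48, J1 37/20≈1.85, J8 37/23≈1.61, J32 19/15≈1.27.
Take all of J33 (4 CPU-hours, value 44) ; 30 CPU-hours left.
Take all of J24 (3 CPU-hours, value 27) ; 27 CPU-hours left.
Take all of J2 (21 CPU-hours, value 52) ; 6 CPU-hours left.
Only 6 CPU-hours remain; take 6/20 of J1 for value 37×6/20 = 11.1.
Total value = 134.1.

134.1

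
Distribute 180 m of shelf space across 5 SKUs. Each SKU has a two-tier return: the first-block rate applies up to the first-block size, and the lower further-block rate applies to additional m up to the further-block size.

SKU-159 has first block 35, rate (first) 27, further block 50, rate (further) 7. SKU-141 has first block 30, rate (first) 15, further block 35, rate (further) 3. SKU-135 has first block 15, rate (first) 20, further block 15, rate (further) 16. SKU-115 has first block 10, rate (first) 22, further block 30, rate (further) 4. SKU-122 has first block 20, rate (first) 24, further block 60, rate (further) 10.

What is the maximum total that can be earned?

3185

Treat each block as its own option and order by rate: SKU-159/first 27 > SKU-122/first 24 > SKU-115/first 22 > SKU-135/first 20 > SKU-135/second 16 > SKU-141/first 15 > SKU-122/second 10 > SKU-159/second 7 > SKU-115/second 4 > SKU-141/second 3.
Fill SKU-159 first block (35 at 27) → 145 left.
SKU-122 first at 24: fill all 20 → 125 left.
SKU-115 first at 22: fill all 10 → 115 left.
SKU-135/first (20): +15 → 100 left.
Fill SKU-135 second block (15 at 16) → 85 left.
SKU-141 first at 15: fill all 30 → 55 left.
SKU-122/second: +55 of 60 at 10; pool empty.
Total = 27×35 + 24×20 + 22×10 + 20×15 + 16×15 + 15×30 + 10×55 = 3185.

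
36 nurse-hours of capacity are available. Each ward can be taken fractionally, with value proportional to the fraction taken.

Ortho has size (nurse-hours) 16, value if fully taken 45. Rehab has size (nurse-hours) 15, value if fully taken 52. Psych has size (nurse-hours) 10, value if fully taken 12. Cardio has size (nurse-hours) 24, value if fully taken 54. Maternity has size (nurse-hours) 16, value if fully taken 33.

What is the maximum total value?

108.25

Rank by value-to-size ratio: Rehab 52/15≈3.47, Ortho 45/16≈2.81, Cardio 54/24≈2.25, Maternity 33/16≈2.06, Psych 12/10≈1.2.
All 15 nurse-hours of Rehab fit (value 52) → 21 remain.
Take all of Ortho (16 nurse-hours, value 45) → 5 nurse-hours left.
Only 5 nurse-hours remain; take 5/24 of Cardio for value 54×5/24 = 11.25.
Total value = 108.25.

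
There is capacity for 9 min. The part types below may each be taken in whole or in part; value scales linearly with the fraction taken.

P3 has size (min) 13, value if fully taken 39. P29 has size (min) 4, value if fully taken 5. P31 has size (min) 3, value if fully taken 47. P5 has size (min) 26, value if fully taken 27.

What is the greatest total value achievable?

65

Best value per unit of size first: P31 47/3≈15.7, P3 39/13≈3, P29 5/4≈1.25, P5 27/26≈1.04.
All 3 min of P31 fit (value 47) → 6 remain.
Fill the last 6 min with part of P3: 6/13 of it earns 18.
Total value = 65.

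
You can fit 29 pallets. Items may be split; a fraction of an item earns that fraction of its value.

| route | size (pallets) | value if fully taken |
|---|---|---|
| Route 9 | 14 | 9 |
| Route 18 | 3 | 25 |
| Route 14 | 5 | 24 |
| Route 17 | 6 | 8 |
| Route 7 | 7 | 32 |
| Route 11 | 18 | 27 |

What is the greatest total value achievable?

102

Sort by value density: Route 18 25/3≈8.33, Route 14 24/5≈4.8, Route 7 32/7≈4.57, Route 11 27/18≈1.5, Route 17 8/6≈1.33, Route 9 9/14≈0.643.
Route 18: take in full, 3 pallets for value 25 → 26 left.
All 5 pallets of Route 14 fit (value 24) → 21 remain.
All 7 pallets of Route 7 fit (value 32) → 14 remain.
Fill the last 14 pallets with part of Route 11: 14/18 of it earns 21.
Total value = 102.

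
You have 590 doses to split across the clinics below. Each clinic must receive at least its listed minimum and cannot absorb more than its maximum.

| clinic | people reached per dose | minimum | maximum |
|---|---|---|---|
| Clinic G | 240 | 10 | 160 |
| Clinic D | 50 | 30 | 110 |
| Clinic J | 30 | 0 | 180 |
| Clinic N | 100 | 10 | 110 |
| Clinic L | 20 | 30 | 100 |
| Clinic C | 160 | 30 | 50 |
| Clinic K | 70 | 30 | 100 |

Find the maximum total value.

71400

Meeting every minimum uses 10+30+0+10+30+30+30 = 140 doses, leaving 450.
Highest people reached per dose first: Clinic G 240 > Clinic C 160 > Clinic N 100 > Clinic K 70 > Clinic D 50 > Clinic J 30 > Clinic L 20.
Give Clinic G 150 more to hit its cap of 160 — 300 left.
Give Clinic C 20 more to hit its cap of 50 — 280 left.
Give Clinic N 100 more to hit its cap of 110 — 180 left.
Clinic K takes 70 more to reach its cap of 100 — 110 left.
Clinic D takes 80 more to reach its cap of 110 — 30 left.
Clinic J: +30 (room for 180) → 30. Pool exhausted.
Total = 240×160 + 50×110 + 30×30 + 100×110 + 20×30 + 160×50 + 70×100 = 71400.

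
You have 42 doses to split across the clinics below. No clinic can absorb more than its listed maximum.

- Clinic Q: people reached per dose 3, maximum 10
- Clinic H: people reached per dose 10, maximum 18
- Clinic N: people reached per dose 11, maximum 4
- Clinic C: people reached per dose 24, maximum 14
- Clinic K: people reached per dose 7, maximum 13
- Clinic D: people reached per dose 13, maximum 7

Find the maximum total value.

641

Highest people reached per dose first: Clinic C 24 > Clinic D 13 > Clinic N 11 > Clinic H 10 > Clinic K 7 > Clinic Q 3.
Give Clinic C 14 to hit its cap of 14 — 28 left.
Clinic D: +7 to 7 (cap) — 21 left.
Clinic N takes 4 to reach its cap of 4 — 17 left.
Clinic H has room for 18 but only 17 remain, so it gets 17.
Total = 10×17 + 11×4 + 24×14 + 13×7 = 641.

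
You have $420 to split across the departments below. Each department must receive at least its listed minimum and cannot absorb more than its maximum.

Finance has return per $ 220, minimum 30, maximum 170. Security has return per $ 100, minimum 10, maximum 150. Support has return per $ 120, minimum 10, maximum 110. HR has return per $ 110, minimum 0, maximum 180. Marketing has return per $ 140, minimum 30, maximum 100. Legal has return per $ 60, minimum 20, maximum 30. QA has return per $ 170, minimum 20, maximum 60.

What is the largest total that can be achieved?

71000

Meeting every minimum uses 30+10+10+0+30+20+20 = 120 $, leaving 300.
Highest return per $ first: Finance 220 > QA 170 > Marketing 140 > Support 120 > HR 110 > Security 100 > Legal 60.
Give Finance 140 more to hit its cap of 170 ; 160 left.
Give QA 40 more to hit its cap of 60 ; 120 left.
Give Marketing 70 more to hit its cap of 100 ; 50 left.
Only 50 left; Support takes them to reach 60.
Total = 220×170 + 100×10 + 120×60 + 140×100 + 60×20 + 170×60 = 71000.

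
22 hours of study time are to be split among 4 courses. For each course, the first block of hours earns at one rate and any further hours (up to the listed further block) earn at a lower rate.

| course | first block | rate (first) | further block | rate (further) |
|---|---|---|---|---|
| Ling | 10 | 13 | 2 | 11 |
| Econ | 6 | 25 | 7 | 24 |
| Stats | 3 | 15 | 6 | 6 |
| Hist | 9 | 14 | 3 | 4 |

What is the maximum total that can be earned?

447

Rank every tier by rate: Econ/T1 25 > Econ/T2 24 > Stats/T1 15 > Hist/T1 14 > Ling/T1 13 > Ling/T2 11 > Stats/T2 6 > Hist/T2 4.
Econ T1 at 25: fill all 6 → 16 left.
Fill Econ T2 block (7 at 24) → 9 left.
Fill Stats T1 block (3 at 15) → 6 left.
6 remain; put them into Hist T1 at 14.
Total = 25×6 + 24×7 + 15×3 + 14×6 = 447.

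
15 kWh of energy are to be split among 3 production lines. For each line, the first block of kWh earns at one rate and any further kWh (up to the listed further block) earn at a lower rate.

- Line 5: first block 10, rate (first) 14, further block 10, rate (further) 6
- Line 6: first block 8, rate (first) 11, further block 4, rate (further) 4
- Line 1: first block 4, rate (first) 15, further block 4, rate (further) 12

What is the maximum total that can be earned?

212

Rank every tier by rate: Line 1/first 15 > Line 5/first 14 > Line 1/second 12 > Line 6/first 11 > Line 5/second 6 > Line 6/second 4.
Line 1 first at 15: fill all 4 — 11 left.
Line 5 first at 14: fill all 10 — 1 left.
Line 1 second at 12: only 1 left, fill 1.
Total = 15×4 + 14×10 + 12×1 = 212.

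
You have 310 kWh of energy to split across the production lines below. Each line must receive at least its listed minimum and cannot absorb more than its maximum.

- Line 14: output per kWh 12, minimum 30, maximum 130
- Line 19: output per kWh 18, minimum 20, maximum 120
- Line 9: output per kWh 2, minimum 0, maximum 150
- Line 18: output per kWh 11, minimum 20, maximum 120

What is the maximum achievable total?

4380

Meeting every minimum uses 30+20+0+20 = 70 kWh, leaving 240.
Rank by output per kWh: Line 19 18 > Line 14 12 > Line 18 11 > Line 9 2.
Line 19: +100 to 120 (cap) → 140 left.
Give Line 14 100 more to hit its cap of 130 → 40 left.
Line 18: +40 (room for 100) → 60. Pool exhausted.
Total = 12×130 + 18×120 + 11×60 = 4380.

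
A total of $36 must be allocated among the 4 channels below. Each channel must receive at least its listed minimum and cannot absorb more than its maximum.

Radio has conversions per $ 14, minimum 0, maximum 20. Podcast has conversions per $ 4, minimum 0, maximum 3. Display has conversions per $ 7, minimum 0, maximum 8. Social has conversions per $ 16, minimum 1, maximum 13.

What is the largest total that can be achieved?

Meeting every minimum uses 0+0+0+1 = 1 $, leaving 35.
Order the channels by conversions per $: Social 16 > Radio 14 > Display 7 > Podcast 4.
Social takes 12 more to reach its cap of 13 → 23 left.
Radio: +20 to 20 (cap) → 3 left.
Display: +3 (room for 8) → 3. Pool exhausted.
Total = 14×20 + 7×3 + 16×13 = 509.

509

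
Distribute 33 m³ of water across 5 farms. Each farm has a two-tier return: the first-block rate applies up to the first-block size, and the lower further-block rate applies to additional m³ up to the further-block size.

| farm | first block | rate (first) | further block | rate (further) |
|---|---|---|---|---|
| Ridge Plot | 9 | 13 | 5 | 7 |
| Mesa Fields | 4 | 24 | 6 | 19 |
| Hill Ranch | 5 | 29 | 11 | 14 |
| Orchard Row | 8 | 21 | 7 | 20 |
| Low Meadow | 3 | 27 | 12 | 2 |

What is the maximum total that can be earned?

Treat each block as its own option and order by rate: Hill Ranch/first 29 > Low Meadow/first 27 > Mesa Fields/first 24 > Orchard Row/first 21 > Orchard Row/second 20 > Mesa Fields/second 19 > Hill Ranch/second 14 > Ridge Plot/first 13 > Ridge Plot/second 7 > Low Meadow/second 2.
Fill Hill Ranch first block (5 at 29) → 28 left.
Low Meadow first at 27: fill all 3 → 25 left.
Mesa Fields first at 24: fill all 4 → 21 left.
Orchard Row first at 21: fill all 8 → 13 left.
Fill Orchard Row second block (7 at 20) → 6 left.
Mesa Fields/second (19): +6 → 0 left.
Total = 29×5 + 27×3 + 24×4 + 21×8 + 20×7 + 19×6 = 744.

744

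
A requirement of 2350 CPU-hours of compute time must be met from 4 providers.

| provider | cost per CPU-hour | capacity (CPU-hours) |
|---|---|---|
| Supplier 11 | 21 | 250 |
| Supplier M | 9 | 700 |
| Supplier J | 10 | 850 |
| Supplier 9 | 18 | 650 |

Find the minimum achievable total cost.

29650

Cheapest first:
Take 700 from Supplier M at 9 ; need 1650 more.
Supplier J at 10: take all 850 CPU-hours ; 800 still needed.
Supplier 9 (18): use full 650 ; 150 CPU-hours to go.
Supplier 11 (21): take the remaining 150 ; done.
Cost = 700×9 + 850×10 + 650×18 + 150×21 = 29650.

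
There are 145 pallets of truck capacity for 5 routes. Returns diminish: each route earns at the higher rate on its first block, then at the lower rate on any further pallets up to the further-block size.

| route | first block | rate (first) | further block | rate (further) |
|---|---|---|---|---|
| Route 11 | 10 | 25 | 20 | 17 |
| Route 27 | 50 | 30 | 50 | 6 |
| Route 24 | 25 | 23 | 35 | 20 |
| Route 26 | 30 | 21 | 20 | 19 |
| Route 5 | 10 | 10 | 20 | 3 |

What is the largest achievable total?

Treat each block as its own option and order by rate: Route 27/tier1 30 > Route 11/tier1 25 > Route 24/tier1 23 > Route 26/tier1 21 > Route 24/tier2 20 > Route 26/tier2 19 > Route 11/tier2 17 > Route 5/tier1 10 > Route 27/tier2 6 > Route 5/tier2 3.
Fill Route 27 tier1 block (50 at 30) ; 95 left.
Route 11 tier1 at 25: fill all 10 ; 85 left.
Route 24/tier1 (23): +25 ; 60 left.
Fill Route 26 tier1 block (30 at 21) ; 30 left.
Route 24 tier2 at 20: only 30 left, fill 30.
Total = 30×50 + 25×10 + 23×25 + 21×30 + 20×30 = 3555.

3555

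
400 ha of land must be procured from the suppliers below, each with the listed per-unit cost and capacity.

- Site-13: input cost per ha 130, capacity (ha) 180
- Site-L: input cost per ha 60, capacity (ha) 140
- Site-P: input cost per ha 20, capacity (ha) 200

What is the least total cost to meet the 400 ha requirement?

20200

Use suppliers in increasing cost order.
Take 200 from Site-P at 20 — need 200 more.
Site-L (60): use full 140 — 60 ha to go.
Site-13 at 130: take 60 of its 180 — requirement met.
Cost = 200×20 + 140×60 + 60×130 = 20200.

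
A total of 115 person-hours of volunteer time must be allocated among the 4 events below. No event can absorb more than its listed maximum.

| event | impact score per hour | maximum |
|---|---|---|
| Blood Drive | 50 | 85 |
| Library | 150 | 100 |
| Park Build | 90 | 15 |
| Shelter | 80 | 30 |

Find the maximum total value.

Rank by impact score per hour: Library 150 > Park Build 90 > Shelter 80 > Blood Drive 50.
Give Library 100 to hit its cap of 100 ; 15 left.
Give Park Build 15 to hit its cap of 15 ; 0 left.
Total = 150×100 + 90×15 = 16350.

16350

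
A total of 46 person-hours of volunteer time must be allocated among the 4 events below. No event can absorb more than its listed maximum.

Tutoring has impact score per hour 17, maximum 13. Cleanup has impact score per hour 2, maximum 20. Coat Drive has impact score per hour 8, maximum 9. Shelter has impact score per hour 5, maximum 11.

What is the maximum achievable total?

374

Highest impact score per hour first: Tutoring 17 > Coat Drive 8 > Shelter 5 > Cleanup 2.
Tutoring: +13 to 13 (cap) — 33 left.
Give Coat Drive 9 to hit its cap of 9 — 24 left.
Give Shelter 11 to hit its cap of 11 — 13 left.
Only 13 left; Cleanup takes them to reach 13.
Total = 17×13 + 2×13 + 8×9 + 5×11 = 374.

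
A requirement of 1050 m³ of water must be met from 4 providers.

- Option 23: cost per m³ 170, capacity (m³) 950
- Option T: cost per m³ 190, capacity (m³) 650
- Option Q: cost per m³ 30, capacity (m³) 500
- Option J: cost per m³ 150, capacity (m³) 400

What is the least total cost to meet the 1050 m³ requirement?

Use providers in increasing cost order.
Option Q (30): use full 500 ; 550 m³ to go.
Option J at 150: take all 400 m³ ; 150 still needed.
Option 23 (170): take the remaining 150 ; done.
Option T: unused.
Cost = 500×30 + 400×150 + 150×170 = 100500.

100500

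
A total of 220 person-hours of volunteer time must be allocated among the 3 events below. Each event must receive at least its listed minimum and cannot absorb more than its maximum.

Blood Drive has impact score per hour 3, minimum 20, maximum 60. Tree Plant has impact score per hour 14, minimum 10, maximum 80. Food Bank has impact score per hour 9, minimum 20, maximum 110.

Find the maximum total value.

Meeting every minimum uses 20+10+20 = 50 person-hours, leaving 170.
Highest impact score per hour first: Tree Plant 14 > Food Bank 9 > Blood Drive 3.
Give Tree Plant 70 more to hit its cap of 80 ; 100 left.
Food Bank takes 90 more to reach its cap of 110 ; 10 left.
Only 10 left; Blood Drive takes them to reach 30.
Total = 3×30 + 14×80 + 9×110 = 2200.

2200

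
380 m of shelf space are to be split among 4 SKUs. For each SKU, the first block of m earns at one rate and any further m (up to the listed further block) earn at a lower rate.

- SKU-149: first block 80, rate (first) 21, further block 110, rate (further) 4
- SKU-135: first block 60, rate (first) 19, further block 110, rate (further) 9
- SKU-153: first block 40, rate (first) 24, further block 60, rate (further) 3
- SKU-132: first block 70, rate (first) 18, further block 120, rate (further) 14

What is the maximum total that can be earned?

Rank every tier by rate: SKU-153/first 24 > SKU-149/first 21 > SKU-135/first 19 > SKU-132/first 18 > SKU-132/second 14 > SKU-135/second 9 > SKU-149/second 4 > SKU-153/second 3.
SKU-153/first (24): +40 — 340 left.
Fill SKU-149 first block (80 at 21) — 260 left.
SKU-135 first at 19: fill all 60 — 200 left.
Fill SKU-132 first block (70 at 18) — 130 left.
Fill SKU-132 second block (120 at 14) — 10 left.
SKU-135 second at 9: only 10 left, fill 10.
Total = 24×40 + 21×80 + 19×60 + 18×70 + 14×120 + 9×10 = 6810.

6810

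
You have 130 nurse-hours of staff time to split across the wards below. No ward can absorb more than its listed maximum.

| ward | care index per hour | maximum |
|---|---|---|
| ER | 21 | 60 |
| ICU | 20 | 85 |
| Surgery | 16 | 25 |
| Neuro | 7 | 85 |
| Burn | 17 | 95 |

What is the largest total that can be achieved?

Highest care index per hour first: ER 21 > ICU 20 > Burn 17 > Surgery 16 > Neuro 7.
ER: +60 to 60 (cap) ; 70 left.
Only 70 left; ICU takes them to reach 70.
Total = 21×60 + 20×70 = 2660.

2660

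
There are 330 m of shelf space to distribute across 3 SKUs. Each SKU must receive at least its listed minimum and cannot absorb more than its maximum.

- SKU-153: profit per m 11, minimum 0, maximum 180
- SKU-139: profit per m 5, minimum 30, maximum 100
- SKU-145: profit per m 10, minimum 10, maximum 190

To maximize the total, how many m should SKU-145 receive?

120

Meeting every minimum uses 0+30+10 = 40 m, leaving 290.
Highest profit per m first: SKU-153 11 > SKU-145 10 > SKU-139 5.
Give SKU-153 180 more to hit its cap of 180 → 110 left.
SKU-145 has room for 180 more but only 110 remain, so it gets 120.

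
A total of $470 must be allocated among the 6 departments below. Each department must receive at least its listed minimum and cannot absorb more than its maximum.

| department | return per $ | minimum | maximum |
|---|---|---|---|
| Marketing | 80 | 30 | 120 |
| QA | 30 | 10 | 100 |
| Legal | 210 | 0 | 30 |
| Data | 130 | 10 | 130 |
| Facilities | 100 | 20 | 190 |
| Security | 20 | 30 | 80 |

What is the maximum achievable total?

Meeting every minimum uses 30+10+0+10+20+30 = 100 $, leaving 370.
Highest return per $ first: Legal 210 > Data 130 > Facilities 100 > Marketing 80 > QA 30 > Security 20.
Give Legal 30 more to hit its cap of 30 — 340 left.
Data takes 120 more to reach its cap of 130 — 220 left.
Facilities: +170 to 190 (cap) — 50 left.
Marketing: +50 (room for 90) → 80. Pool exhausted.
Total = 80×80 + 30×10 + 210×30 + 130×130 + 100×190 + 20×30 = 49500.

49500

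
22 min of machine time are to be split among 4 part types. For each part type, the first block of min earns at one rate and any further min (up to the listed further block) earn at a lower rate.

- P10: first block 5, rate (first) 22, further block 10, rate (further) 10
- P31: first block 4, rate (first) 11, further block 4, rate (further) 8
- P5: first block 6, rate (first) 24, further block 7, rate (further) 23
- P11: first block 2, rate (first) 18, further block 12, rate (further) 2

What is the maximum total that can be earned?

Treat each block as its own option and order by rate: P5/T1 24 > P5/T2 23 > P10/T1 22 > P11/T1 18 > P31/T1 11 > P10/T2 10 > P31/T2 8 > P11/T2 2.
P5 T1 at 24: fill all 6 ; 16 left.
P5 T2 at 23: fill all 7 ; 9 left.
P10/T1 (22): +5 ; 4 left.
P11 T1 at 18: fill all 2 ; 2 left.
P31/T1: +2 of 4 at 11; pool empty.
Total = 24×6 + 23×7 + 22×5 + 18×2 + 11×2 = 473.

473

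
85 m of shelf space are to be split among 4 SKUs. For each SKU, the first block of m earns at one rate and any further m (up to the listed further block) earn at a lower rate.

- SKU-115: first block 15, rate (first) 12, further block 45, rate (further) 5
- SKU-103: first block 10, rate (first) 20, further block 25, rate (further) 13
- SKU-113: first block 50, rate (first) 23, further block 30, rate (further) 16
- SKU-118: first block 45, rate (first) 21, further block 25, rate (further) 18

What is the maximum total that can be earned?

Treat each block as its own option and order by rate: SKU-113/T1 23 > SKU-118/T1 21 > SKU-103/T1 20 > SKU-118/T2 18 > SKU-113/T2 16 > SKU-103/T2 13 > SKU-115/T1 12 > SKU-115/T2 5.
Fill SKU-113 T1 block (50 at 23) ; 35 left.
SKU-118 T1 at 21: only 35 left, fill 35.
Total = 23×50 + 21×35 = 1885.

1885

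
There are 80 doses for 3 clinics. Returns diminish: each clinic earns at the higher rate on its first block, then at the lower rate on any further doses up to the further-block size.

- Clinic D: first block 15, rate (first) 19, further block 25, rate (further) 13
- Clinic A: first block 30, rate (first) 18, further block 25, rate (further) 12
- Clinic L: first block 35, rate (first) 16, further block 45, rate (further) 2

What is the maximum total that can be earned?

Treat each block as its own option and order by rate: Clinic D/tier1 19 > Clinic A/tier1 18 > Clinic L/tier1 16 > Clinic D/tier2 13 > Clinic A/tier2 12 > Clinic L/tier2 2.
Fill Clinic D tier1 block (15 at 19) — 65 left.
Clinic A tier1 at 18: fill all 30 — 35 left.
Clinic L tier1 at 16: fill all 35 — 0 left.
Total = 19×15 + 18×30 + 16×35 = 1385.

1385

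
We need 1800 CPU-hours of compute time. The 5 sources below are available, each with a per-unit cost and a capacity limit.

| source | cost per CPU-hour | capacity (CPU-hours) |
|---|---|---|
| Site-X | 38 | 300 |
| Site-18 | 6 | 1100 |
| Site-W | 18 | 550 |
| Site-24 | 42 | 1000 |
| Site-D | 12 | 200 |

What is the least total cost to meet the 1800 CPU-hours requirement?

Fill from the cheapest source first.
Site-18 (6): use full 1100 — 700 CPU-hours to go.
Site-D at 12: take all 200 CPU-hours — 500 still needed.
Site-W at 18: take 500 of its 550 — requirement met.
Site-X, Site-24: unused.
Cost = 1100×6 + 200×12 + 500×18 = 18000.

18000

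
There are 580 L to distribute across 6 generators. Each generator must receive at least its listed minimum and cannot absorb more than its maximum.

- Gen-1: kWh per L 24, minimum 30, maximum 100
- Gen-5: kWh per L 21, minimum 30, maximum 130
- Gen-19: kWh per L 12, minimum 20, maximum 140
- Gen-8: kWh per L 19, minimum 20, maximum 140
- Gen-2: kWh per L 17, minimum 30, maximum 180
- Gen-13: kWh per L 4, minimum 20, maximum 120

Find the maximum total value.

Meeting every minimum uses 30+30+20+20+30+20 = 150 L, leaving 430.
Order the generators by kWh per L: Gen-1 24 > Gen-5 21 > Gen-8 19 > Gen-2 17 > Gen-19 12 > Gen-13 4.
Gen-1: +70 to 100 (cap) — 360 left.
Give Gen-5 100 more to hit its cap of 130 — 260 left.
Give Gen-8 120 more to hit its cap of 140 — 140 left.
Gen-2: +140 (room for 150) → 170. Pool exhausted.
Total = 24×100 + 21×130 + 12×20 + 19×140 + 17×170 + 4×20 = 11000.

11000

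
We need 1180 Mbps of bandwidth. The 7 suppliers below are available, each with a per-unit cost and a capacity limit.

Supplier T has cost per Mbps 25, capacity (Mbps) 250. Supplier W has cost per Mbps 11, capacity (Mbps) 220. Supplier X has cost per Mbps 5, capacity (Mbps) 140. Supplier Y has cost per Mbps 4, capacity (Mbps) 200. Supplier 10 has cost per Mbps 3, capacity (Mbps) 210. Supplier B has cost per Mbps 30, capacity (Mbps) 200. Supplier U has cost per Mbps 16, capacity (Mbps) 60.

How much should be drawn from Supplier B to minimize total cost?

100

Use suppliers in increasing cost order.
Supplier 10 at 3: take all 210 Mbps — 970 still needed.
Supplier Y at 4: take all 200 Mbps — 770 still needed.
Supplier X (5): use full 140 — 630 Mbps to go.
Supplier W at 11: take all 220 Mbps — 410 still needed.
Take 60 from Supplier U at 16 — need 350 more.
Supplier T (25): use full 250 — 100 Mbps to go.
Supplier B (30): take the remaining 100 — done.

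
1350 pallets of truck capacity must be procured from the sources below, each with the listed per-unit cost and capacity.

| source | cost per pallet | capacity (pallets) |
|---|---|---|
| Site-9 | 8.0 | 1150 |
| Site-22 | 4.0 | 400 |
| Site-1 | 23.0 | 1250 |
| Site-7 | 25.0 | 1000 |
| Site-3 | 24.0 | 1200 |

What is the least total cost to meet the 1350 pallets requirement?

9200

Fill from the cheapest source first.
Take 400 from Site-22 at 4.0 — need 950 more.
Site-9 at 8.0: take 950 of its 1150 — requirement met.
Site-1, Site-3, Site-7: unused.
Cost = 400×4.0 + 950×8.0 = 9200.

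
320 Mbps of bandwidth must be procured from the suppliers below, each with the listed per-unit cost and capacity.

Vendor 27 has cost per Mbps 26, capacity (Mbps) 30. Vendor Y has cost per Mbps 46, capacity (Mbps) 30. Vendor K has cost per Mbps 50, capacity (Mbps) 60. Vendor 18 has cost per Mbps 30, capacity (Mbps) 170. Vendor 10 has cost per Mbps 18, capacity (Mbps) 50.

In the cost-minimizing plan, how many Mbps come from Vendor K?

40

Cheapest first:
Take 50 from Vendor 10 at 18 → need 270 more.
Take 30 from Vendor 27 at 26 → need 240 more.
Take 170 from Vendor 18 at 30 → need 70 more.
Vendor Y at 46: take all 30 Mbps → 40 still needed.
Vendor K at 50: take 40 of its 60 → requirement met.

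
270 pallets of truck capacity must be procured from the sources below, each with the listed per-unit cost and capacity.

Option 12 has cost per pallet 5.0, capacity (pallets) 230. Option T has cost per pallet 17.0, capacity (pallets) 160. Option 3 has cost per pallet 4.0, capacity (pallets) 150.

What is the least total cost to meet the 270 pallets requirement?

1200

Use sources in increasing cost order.
Option 3 (4.0): use full 150 — 120 pallets to go.
Take 120 from Option 12 at 5.0 to finish.
Option T: unused.
Cost = 150×4.0 + 120×5.0 = 1200.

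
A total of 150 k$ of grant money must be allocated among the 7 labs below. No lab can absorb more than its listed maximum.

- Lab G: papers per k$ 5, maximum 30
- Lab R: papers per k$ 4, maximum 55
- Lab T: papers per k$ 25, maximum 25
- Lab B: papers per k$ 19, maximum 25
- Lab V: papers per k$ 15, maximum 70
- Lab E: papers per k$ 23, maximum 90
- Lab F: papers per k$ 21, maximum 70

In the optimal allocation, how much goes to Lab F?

Rank by papers per k$: Lab T 25 > Lab E 23 > Lab F 21 > Lab B 19 > Lab V 15 > Lab G 5 > Lab R 4.
Lab T: +25 to 25 (cap) → 125 left.
Lab E takes 90 to reach its cap of 90 → 35 left.
Lab F has room for 70 but only 35 remain, so it gets 35.

35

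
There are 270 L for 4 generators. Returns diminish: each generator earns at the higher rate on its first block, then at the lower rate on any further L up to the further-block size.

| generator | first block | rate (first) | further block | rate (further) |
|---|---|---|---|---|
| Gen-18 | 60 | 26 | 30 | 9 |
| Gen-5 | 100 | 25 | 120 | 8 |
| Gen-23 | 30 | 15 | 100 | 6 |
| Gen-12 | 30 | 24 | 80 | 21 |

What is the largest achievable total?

6460

Rank every tier by rate: Gen-18/first 26 > Gen-5/first 25 > Gen-12/first 24 > Gen-12/second 21 > Gen-23/first 15 > Gen-18/second 9 > Gen-5/second 8 > Gen-23/second 6.
Gen-18/first (26): +60 — 210 left.
Fill Gen-5 first block (100 at 25) — 110 left.
Gen-12/first (24): +30 — 80 left.
Gen-12/second (21): +80 — 0 left.
Total = 26×60 + 25×100 + 24×30 + 21×80 = 6460.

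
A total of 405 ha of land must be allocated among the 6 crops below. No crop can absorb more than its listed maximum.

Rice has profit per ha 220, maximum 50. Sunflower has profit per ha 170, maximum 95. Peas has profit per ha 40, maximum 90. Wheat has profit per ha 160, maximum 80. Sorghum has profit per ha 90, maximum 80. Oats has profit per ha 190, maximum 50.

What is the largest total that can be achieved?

58650

Order the crops by profit per ha: Rice 220 > Oats 190 > Sunflower 170 > Wheat 160 > Sorghum 90 > Peas 40.
Rice takes 50 to reach its cap of 50 — 355 left.
Oats takes 50 to reach its cap of 50 — 305 left.
Sunflower: +95 to 95 (cap) — 210 left.
Give Wheat 80 to hit its cap of 80 — 130 left.
Sorghum takes 80 to reach its cap of 80 — 50 left.
Peas: +50 (room for 90) → 50. Pool exhausted.
Total = 220×50 + 170×95 + 40×50 + 160×80 + 90×80 + 190×50 = 58650.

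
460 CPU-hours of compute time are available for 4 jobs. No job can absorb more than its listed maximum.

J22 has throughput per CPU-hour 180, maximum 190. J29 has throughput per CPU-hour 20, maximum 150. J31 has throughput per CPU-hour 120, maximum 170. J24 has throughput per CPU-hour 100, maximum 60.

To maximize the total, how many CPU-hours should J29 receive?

Rank by throughput per CPU-hour: J22 180 > J31 120 > J24 100 > J29 20.
Give J22 190 to hit its cap of 190 → 270 left.
J31: +170 to 170 (cap) → 100 left.
J24 takes 60 to reach its cap of 60 → 40 left.
J29: +40 (room for 150) → 40. Pool exhausted.

40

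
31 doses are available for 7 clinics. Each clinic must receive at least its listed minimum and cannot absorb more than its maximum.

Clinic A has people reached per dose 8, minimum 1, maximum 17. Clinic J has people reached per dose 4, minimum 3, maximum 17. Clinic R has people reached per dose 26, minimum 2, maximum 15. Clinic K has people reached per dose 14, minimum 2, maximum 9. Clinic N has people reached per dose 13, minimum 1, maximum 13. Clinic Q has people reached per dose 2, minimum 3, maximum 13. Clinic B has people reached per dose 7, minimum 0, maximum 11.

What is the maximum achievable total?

541

Meeting every minimum uses 1+3+2+2+1+3+0 = 12 doses, leaving 19.
Rank by people reached per dose: Clinic R 26 > Clinic K 14 > Clinic N 13 > Clinic A 8 > Clinic B 7 > Clinic J 4 > Clinic Q 2.
Clinic R: +13 to 15 (cap) ; 6 left.
Clinic K has room for 7 more but only 6 remain, so it gets 8.
Total = 8×1 + 4×3 + 26×15 + 14×8 + 13×1 + 2×3 = 541.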